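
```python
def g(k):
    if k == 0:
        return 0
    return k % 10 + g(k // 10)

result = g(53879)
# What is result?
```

Sum of digits of 53879: 9 + 7 + 8 + 3 + 5 = 32

Answer: 32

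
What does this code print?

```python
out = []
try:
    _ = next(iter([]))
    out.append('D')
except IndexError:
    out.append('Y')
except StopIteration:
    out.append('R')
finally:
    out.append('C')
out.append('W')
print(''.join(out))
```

Execution trace: 'R' (except StopIteration) → 'C' (finally) → 'W' (after the try/except). Output: RCW

Answer: RCW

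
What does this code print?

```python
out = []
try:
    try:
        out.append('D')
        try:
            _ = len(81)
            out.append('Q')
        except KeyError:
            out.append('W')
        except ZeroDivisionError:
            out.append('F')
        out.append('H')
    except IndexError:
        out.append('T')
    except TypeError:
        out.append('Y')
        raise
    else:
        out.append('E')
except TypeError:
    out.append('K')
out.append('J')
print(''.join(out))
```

Execution trace: 'D' (try body) → 'Y' (except TypeError) → 'K' (outer except TypeError) → 'J' (after the try/except). Output: DYKJ

Answer: DYKJ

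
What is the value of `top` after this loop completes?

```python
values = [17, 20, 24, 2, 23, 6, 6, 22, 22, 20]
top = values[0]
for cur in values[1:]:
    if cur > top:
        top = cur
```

Maximum of [17, 20, 24, 2, 23, 6, 6, 22, 22, 20]
`top` takes the values: 17 → 20 → 24

Answer: 24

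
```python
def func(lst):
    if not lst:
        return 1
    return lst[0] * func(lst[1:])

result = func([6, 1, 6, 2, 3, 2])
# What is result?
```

Product over [6, 1, 6, 2, 3, 2] = 6 * 1 * 6 * 2 * 3 * 2 = 432

Answer: 432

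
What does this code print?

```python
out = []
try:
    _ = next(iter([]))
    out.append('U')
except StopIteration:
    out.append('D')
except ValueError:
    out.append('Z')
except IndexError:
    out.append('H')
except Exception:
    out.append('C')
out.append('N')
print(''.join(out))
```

Execution trace: 'D' (except StopIteration) → 'N' (after the try/except). Output: DN

Answer: DN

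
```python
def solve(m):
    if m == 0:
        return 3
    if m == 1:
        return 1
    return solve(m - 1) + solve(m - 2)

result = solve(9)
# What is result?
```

Build up from base cases: solve(0)=3, solve(1)=1, solve(2)=4, solve(3)=5, solve(4)=9, solve(5)=14, solve(6)=23, ..., solve(9)=97

Answer: 97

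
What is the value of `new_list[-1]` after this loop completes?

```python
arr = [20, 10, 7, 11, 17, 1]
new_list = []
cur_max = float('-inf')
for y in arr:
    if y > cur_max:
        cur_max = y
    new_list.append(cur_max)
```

Running max ends at 20
`new_list` takes the values: [] → [20] → [20, 20] → [20, 20, 20] → [20, 20, 20, 20] → [20, 20, 20, 20, 20] → [20, 20, 20, 20, 20, 20]
So `new_list[-1]` = 20

Answer: 20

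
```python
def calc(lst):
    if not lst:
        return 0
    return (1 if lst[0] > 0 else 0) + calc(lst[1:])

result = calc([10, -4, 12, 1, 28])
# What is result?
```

Count of positive elements in [10, -4, 12, 1, 28] = 4

Answer: 4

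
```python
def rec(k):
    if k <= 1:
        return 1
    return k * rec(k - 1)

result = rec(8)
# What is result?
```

rec(8) = 8 * 7 * 6 * 5 * 4 * 3 * 2 * 1 = 40320

Answer: 40320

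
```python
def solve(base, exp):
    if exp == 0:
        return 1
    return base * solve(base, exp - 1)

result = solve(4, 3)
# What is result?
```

solve(4, 3) = 4 * 4 * 4 = 64

Answer: 64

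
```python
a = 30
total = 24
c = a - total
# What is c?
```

Trace:
`a = 30` → a = 30
`total = 24` → total = 24
`c = a - total` → c = 6
So c = 6

Answer: 6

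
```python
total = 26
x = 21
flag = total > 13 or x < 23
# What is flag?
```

Trace:
`total = 26` → total = 26
`x = 21` → x = 21
`flag = total > 13 or x < 23` → flag = True
So flag = True

Answer: True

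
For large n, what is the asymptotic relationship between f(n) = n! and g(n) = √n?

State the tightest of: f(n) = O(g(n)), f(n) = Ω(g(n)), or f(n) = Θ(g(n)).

n! vs √n: f(n) = Ω(g(n)) but not O(g(n)) — n! grows strictly faster than √n.

Answer: f(n) = Ω(g(n)) but not O(g(n)) — n! grows strictly faster than √n.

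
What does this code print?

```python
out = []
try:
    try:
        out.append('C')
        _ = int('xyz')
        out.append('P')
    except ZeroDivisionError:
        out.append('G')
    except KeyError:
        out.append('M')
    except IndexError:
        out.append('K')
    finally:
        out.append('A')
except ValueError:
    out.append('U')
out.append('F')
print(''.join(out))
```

Execution trace: 'C' (try body) → 'A' (finally) → 'U' (outer except ValueError) → 'F' (after the try/except). Output: CAUF

Answer: CAUF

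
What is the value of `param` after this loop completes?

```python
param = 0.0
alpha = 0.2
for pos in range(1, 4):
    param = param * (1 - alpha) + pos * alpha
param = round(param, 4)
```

Moving average with lr=0.2
`param` takes the values: 0.0 → 0.2 → 0.56 → 1.048

Answer: 1.048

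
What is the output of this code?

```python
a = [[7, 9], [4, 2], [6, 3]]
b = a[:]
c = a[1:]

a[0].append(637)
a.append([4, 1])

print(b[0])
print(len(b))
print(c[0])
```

Key concept: slice with nested mutation.
Step by step:
`a = [[7, 9], [4, 2], [6, 3]]` → a = [[7, 9], [4, 2], [6, 3]]
`b = a[:]` → b = [[7, 9], [4, 2], [6, 3]]
`c = a[1:]` → c = [[4, 2], [6, 3]]
`a[0].append(637)` → a = [[7, 9, 637], [4, 2], [6, 3]]; b = [[7, 9, 637], [4, 2], [6, 3]]
`a.append([4, 1])` → a = [[7, 9, 637], [4, 2], [6, 3], [4, 1]]
`print(b[0])` → prints [7, 9, 637]
`print(len(b))` → prints 3
`print(c[0])` → prints [4, 2]

Answer:
[7, 9, 637]
3
[4, 2]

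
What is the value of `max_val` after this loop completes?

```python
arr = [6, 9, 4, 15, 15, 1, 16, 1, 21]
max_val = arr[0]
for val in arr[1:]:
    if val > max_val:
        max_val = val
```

Maximum of [6, 9, 4, 15, 15, 1, 16, 1, 21]
`max_val` takes the values: 6 → 9 → 15 → 16 → 21

Answer: 21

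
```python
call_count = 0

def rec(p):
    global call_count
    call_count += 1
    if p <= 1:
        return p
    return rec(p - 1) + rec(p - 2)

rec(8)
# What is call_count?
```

Calls(p) = 1 + Calls(p-1) + Calls(p-2); Calls(0)=Calls(1)=1. For p=8 this gives 67.

Answer: 67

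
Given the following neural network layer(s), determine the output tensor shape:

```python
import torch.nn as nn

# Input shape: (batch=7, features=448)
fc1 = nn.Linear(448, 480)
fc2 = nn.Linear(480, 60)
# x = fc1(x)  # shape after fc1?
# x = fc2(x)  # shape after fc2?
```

Input: (7, 448) -> after fc1: (7, 480) -> Output: (7, 60)

Answer: (7, 60)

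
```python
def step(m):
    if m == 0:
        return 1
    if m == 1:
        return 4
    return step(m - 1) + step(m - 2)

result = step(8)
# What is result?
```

Build up from base cases: step(0)=1, step(1)=4, step(2)=5, step(3)=9, step(4)=14, step(5)=23, step(6)=37, ..., step(8)=97

Answer: 97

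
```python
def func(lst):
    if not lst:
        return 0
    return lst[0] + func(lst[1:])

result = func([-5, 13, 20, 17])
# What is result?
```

(-5) + 13 + 20 + 17 + 0 = 45

Answer: 45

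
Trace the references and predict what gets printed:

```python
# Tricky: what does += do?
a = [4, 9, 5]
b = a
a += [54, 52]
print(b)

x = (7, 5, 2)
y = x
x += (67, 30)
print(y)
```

Key concept: += behavior differs for mutable vs immutable.
Step by step:
`a = [4, 9, 5]` → a = [4, 9, 5]
`b = a` → b = [4, 9, 5] (same object as a)
`a += [54, 52]` → a = [4, 9, 5, 54, 52] (same object as b); b = [4, 9, 5, 54, 52] (same object as a)
`print(b)` → prints [4, 9, 5, 54, 52]
`x = (7, 5, 2)` → x = (7, 5, 2)
`y = x` → y = (7, 5, 2)
`x += (67, 30)` → x = (7, 5, 2, 67, 30)
`print(y)` → prints (7, 5, 2)

Answer:
[4, 9, 5, 54, 52]
(7, 5, 2)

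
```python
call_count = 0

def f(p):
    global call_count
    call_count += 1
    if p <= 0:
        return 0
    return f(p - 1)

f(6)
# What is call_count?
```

Linear recursion stepping by 1: 7 calls from p=6 down to ≤0.

Answer: 7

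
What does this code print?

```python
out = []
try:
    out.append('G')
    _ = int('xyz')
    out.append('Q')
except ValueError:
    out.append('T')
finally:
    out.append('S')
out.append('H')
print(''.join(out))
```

Execution trace: 'G' (try body) → 'T' (except ValueError) → 'S' (finally) → 'H' (after the try/except). Output: GTSH

Answer: GTSH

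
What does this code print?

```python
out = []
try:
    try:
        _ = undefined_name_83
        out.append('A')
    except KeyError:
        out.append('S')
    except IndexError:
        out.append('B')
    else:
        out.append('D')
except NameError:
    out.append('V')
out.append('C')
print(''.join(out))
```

Execution trace: 'V' (outer except NameError) → 'C' (after the try/except). Output: VC

Answer: VC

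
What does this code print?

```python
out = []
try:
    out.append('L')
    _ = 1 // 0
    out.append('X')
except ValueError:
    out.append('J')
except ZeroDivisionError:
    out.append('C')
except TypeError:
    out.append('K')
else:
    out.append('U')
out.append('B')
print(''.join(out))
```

Execution trace: 'L' (try body) → 'C' (except ZeroDivisionError) → 'B' (after the try/except). Output: LCB

Answer: LCB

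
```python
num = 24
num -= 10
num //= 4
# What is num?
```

Trace:
`num = 24` → num = 24
`num -= 10` → num = 14
`num //= 4` → num = 3
So num = 3

Answer: 3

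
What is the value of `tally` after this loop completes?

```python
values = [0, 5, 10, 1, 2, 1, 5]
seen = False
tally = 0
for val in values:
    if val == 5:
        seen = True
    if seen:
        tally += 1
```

Count elements after first 5 in [0, 5, 10, 1, 2, 1, 5]
`tally` takes the values: 0 → 1 → 2 → 3 → 4 → 5 → 6

Answer: 6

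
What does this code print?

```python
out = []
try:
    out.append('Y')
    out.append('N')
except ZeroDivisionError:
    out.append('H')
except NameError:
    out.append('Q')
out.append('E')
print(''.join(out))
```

Execution trace: 'Y' (try body) → 'N' (try body, no exception) → 'E' (after the try/except). Output: YNE

Answer: YNE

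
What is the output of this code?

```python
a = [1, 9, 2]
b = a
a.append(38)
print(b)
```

Key concept: basic list aliasing.
Step by step:
`a = [1, 9, 2]` → a = [1, 9, 2]
`b = a` → b = [1, 9, 2] (same object as a)
`a.append(38)` → a = [1, 9, 2, 38] (same object as b); b = [1, 9, 2, 38] (same object as a)
`print(b)` → prints [1, 9, 2, 38]

Answer: [1, 9, 2, 38]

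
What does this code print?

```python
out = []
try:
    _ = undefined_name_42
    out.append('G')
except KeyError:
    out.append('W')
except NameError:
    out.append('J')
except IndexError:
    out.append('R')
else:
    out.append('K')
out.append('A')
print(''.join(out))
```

Execution trace: 'J' (except NameError) → 'A' (after the try/except). Output: JA

Answer: JA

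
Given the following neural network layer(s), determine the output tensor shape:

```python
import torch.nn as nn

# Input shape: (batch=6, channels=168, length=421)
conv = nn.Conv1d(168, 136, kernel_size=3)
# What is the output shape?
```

Input: (6, 168, 421) -> Output: (6, 136, 419)

Answer: (6, 136, 419)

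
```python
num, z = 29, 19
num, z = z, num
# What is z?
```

Trace:
`num, z = 29, 19` → num = 29; z = 19
`num, z = z, num` → num = 19; z = 29
So z = 29

Answer: 29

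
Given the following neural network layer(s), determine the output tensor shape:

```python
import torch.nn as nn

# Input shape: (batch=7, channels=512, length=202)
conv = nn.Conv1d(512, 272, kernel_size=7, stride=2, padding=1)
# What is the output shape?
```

Input: (7, 512, 202) -> Output: (7, 272, 99)

Answer: (7, 272, 99)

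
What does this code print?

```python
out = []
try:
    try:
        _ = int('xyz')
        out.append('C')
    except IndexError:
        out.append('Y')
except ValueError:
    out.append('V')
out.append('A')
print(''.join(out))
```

Execution trace: 'V' (outer except ValueError) → 'A' (after the try/except). Output: VA

Answer: VA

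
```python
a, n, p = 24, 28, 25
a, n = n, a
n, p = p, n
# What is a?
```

Trace:
`a, n, p = 24, 28, 25` → a = 24; n = 28; p = 25
`a, n = n, a` → a = 28; n = 24
`n, p = p, n` → n = 25; p = 24
So a = 28

Answer: 28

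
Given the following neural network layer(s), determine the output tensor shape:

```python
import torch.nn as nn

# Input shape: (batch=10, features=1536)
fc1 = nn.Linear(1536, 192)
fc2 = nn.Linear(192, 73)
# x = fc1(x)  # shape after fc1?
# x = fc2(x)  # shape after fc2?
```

Input: (10, 1536) -> after fc1: (10, 192) -> Output: (10, 73)

Answer: (10, 73)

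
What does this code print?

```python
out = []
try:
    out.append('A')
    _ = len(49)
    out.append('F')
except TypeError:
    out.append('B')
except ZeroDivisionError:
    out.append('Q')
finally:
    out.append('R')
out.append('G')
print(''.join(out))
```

Execution trace: 'A' (try body) → 'B' (except TypeError) → 'R' (finally) → 'G' (after the try/except). Output: ABRG

Answer: ABRG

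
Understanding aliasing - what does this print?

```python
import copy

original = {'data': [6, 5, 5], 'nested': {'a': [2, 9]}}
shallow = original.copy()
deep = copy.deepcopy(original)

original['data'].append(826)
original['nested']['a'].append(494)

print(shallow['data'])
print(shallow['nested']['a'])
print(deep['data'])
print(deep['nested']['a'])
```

Key concept: comparing shallow vs deep copy.
Step by step:
`original = {'data': [6, 5, 5], 'nested': {'a': [2, 9]}}` → original = {'data': [6, 5, 5], 'nested': {'a': [2, 9]}}
`shallow = original.copy()` → shallow = {'data': [6, 5, 5], 'nested': {'a': [2, 9]}}
`deep = copy.deepcopy(original)` → deep = {'data': [6, 5, 5], 'nested': {'a': [2, 9]}}
`original['data'].append(826)` → original = {'data': [6, 5, 5, 826], 'nested': {'a': [2, 9]}}; shallow = {'data': [6, 5, 5, 826], 'nested': {'a': [2, 9]}}
`original['nested']['a'].append(494)` → original = {'data': [6, 5, 5, 826], 'nested': {'a': [2, 9, 494]}}; shallow = {'data': [6, 5, 5, 826], 'nested': {'a': [2, 9, 494]}}
`print(shallow['data'])` → prints [6, 5, 5, 826]
`print(shallow['nested']['a'])` → prints [2, 9, 494]
`print(deep['data'])` → prints [6, 5, 5]
`print(deep['nested']['a'])` → prints [2, 9]

Answer:
[6, 5, 5, 826]
[2, 9, 494]
[6, 5, 5]
[2, 9]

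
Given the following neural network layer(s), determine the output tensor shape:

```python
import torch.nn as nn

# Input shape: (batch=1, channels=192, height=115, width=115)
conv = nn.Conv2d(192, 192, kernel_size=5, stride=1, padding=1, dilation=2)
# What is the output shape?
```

Input: (1, 192, 115, 115) -> Output: (1, 192, 109, 109)

Answer: (1, 192, 109, 109)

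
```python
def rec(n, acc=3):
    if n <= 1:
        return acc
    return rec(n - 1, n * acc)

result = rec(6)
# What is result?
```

Accumulator trace (n, acc): (6, 3) -> (5, 18) -> (4, 90) -> (3, 360) -> (2, 1080) -> (1, 2160) -> return 2160

Answer: 2160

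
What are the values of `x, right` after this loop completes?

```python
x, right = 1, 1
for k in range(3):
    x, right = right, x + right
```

Fibonacci: after 3 iterations
`x, right` takes the values: (1, 1) → (1, 2) → (2, 3) → (3, 5)

Answer: 3, 5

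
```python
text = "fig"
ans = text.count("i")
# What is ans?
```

Trace:
`text = "fig"` → text = 'fig'
`ans = text.count("i")` → ans = 1
So ans = 1

Answer: 1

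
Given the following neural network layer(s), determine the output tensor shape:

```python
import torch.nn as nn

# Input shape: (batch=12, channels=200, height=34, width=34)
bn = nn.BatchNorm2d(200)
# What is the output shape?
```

Input: (12, 200, 34, 34) -> Output: (12, 200, 34, 34)

Answer: (12, 200, 34, 34)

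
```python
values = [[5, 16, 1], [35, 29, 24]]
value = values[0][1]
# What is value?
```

Trace:
`values = [[5, 16, 1], [35, 29, 24]]` → values = [[5, 16, 1], [35, 29, 24]]
`value = values[0][1]` → value = 16
So value = 16

Answer: 16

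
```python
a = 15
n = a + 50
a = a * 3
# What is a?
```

Trace:
`a = 15` → a = 15
`n = a + 50` → n = 65
`a = a * 3` → a = 45
So a = 45

Answer: 45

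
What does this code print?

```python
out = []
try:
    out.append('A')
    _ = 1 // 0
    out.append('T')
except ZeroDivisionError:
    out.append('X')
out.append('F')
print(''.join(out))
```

Execution trace: 'A' (try body) → 'X' (except ZeroDivisionError) → 'F' (after the try/except). Output: AXF

Answer: AXF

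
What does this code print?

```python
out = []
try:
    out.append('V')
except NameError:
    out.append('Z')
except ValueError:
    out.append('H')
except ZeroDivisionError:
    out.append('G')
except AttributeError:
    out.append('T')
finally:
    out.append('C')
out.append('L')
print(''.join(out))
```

Execution trace: 'V' (try body, no exception) → 'C' (finally) → 'L' (after the try/except). Output: VCL

Answer: VCL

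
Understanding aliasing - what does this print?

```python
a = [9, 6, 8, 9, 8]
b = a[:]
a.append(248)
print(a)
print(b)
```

Key concept: slice [:] creates copy.
Step by step:
`a = [9, 6, 8, 9, 8]` → a = [9, 6, 8, 9, 8]
`b = a[:]` → b = [9, 6, 8, 9, 8]
`a.append(248)` → a = [9, 6, 8, 9, 8, 248]
`print(a)` → prints [9, 6, 8, 9, 8, 248]
`print(b)` → prints [9, 6, 8, 9, 8]

Answer:
[9, 6, 8, 9, 8, 248]
[9, 6, 8, 9, 8]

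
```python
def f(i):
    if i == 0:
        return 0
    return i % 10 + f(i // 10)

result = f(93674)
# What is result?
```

Sum of digits of 93674: 4 + 7 + 6 + 3 + 9 = 29

Answer: 29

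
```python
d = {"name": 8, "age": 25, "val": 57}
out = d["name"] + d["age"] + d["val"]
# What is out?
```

Trace:
`d = {"name": 8, "age": 25, "val": 57}` → d = {'name': 8, 'age': 25, 'val': 57}
`out = d["name"] + d["age"] + d["val"]` → out = 90
So out = 90

Answer: 90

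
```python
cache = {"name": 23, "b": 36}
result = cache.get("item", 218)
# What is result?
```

Trace:
`cache = {"name": 23, "b": 36}` → cache = {'name': 23, 'b': 36}
`result = cache.get("item", 218)` → result = 218
So result = 218

Answer: 218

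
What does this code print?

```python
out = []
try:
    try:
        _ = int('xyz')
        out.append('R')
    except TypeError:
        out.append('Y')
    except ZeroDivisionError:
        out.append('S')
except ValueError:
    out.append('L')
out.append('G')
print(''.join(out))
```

Execution trace: 'L' (outer except ValueError) → 'G' (after the try/except). Output: LG

Answer: LG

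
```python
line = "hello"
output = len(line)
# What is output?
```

Trace:
`line = "hello"` → line = 'hello'
`output = len(line)` → output = 5
So output = 5

Answer: 5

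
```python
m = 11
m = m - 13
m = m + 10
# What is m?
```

Trace:
`m = 11` → m = 11
`m = m - 13` → m = -2
`m = m + 10` → m = 8
So m = 8

Answer: 8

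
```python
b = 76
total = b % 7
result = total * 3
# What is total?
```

Trace:
`b = 76` → b = 76
`total = b % 7` → total = 6
`result = total * 3` → result = 18
So total = 6

Answer: 6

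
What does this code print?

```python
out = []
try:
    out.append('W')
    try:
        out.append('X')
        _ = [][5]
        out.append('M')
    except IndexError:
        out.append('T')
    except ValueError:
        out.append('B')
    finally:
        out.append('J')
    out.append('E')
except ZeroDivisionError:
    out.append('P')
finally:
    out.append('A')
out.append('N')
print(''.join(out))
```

Execution trace: 'W' (try body) → 'X' (inner try body) → 'T' (inner except IndexError) → 'J' (inner finally) → 'E' (try body, no exception) → 'A' (finally) → 'N' (after the try/except). Output: WXTJEAN

Answer: WXTJEAN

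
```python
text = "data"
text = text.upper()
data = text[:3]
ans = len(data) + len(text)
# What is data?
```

Trace:
`text = "data"` → text = 'data'
`text = text.upper()` → text = 'DATA'
`data = text[:3]` → data = 'DAT'
`ans = len(data) + len(text)` → ans = 7
So data = 'DAT'

Answer: 'DAT'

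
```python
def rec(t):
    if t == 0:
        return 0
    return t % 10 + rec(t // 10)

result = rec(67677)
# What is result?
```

Sum of digits of 67677: 7 + 7 + 6 + 7 + 6 = 33

Answer: 33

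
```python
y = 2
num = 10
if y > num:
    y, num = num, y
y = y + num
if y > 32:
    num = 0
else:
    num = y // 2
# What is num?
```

Trace:
`y = 2` → y = 2
`num = 10` → num = 10
`if y > num: ...` → y > num is False → no variable changes
`y = y + num` → y = 12
`if y > 32: ...` → y > 32 is False, take else branch → num = 6
So num = 6

Answer: 6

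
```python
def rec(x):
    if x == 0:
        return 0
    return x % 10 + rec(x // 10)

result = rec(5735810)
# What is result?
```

Sum of digits of 5735810: 0 + 1 + 8 + 5 + 3 + 7 + 5 = 29

Answer: 29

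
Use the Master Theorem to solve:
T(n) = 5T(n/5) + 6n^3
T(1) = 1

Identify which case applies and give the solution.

a=5, b=5, f(n)=6n^3. log_5(5) = 1. Since c=3 > 1 and the regularity condition holds (5(n/5)^3 = (5/5^3)n^3 with 5/5^3 < 1), Case 3 applies: T(n) = Θ(f(n)) = O(n^3).

Answer: O(n^3) - Case 3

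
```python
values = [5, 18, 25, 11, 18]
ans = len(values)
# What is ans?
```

Trace:
`values = [5, 18, 25, 11, 18]` → values = [5, 18, 25, 11, 18]
`ans = len(values)` → ans = 5
So ans = 5

Answer: 5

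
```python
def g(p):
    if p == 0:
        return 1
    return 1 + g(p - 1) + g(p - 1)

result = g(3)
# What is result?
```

g(p) = 1 + 2·g(p-1), g(0)=1. Closed form: (1+1)·2^3 - 1 = 15.

Answer: 15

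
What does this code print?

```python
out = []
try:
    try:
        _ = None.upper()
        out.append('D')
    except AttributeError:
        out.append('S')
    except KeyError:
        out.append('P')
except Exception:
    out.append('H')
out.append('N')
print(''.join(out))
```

Execution trace: 'S' (inner except AttributeError) → 'N' (after the try/except). Output: SN

Answer: SN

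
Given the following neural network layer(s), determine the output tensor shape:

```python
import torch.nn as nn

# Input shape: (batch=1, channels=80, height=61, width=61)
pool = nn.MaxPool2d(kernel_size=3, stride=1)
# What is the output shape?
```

Input: (1, 80, 61, 61) -> Output: (1, 80, 59, 59)

Answer: (1, 80, 59, 59)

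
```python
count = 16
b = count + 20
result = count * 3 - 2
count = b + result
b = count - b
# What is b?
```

Trace:
`count = 16` → count = 16
`b = count + 20` → b = 36
`result = count * 3 - 2` → result = 46
`count = b + result` → count = 82
`b = count - b` → b = 46
So b = 46

Answer: 46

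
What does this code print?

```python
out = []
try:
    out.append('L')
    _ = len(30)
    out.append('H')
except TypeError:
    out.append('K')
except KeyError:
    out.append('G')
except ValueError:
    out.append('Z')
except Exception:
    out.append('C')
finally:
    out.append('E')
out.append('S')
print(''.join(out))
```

Execution trace: 'L' (try body) → 'K' (except TypeError) → 'E' (finally) → 'S' (after the try/except). Output: LKES

Answer: LKES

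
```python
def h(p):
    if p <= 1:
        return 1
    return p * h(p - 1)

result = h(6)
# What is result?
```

h(6) = 6 * 5 * 4 * 3 * 2 * 1 = 720

Answer: 720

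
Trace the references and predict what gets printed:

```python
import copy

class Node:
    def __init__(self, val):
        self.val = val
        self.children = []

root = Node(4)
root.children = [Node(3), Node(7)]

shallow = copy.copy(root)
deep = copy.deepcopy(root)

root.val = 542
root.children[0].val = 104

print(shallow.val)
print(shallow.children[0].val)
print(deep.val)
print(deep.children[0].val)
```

Key concept: deep copy with custom objects.
Step by step:
`root = Node(4)` → root = Node(val=4, children=[])
`root.children = [Node(3), Node(7)]` → root = Node(val=4, children=[Node(val=3, children=[]), Node(val=7, children=[])])
`shallow = copy.copy(root)` → shallow = Node(val=4, children=[Node(val=3, children=[]), Node(val=7, children=[])])
`deep = copy.deepcopy(root)` → deep = Node(val=4, children=[Node(val=3, children=[]), Node(val=7, children=[])])
`root.val = 542` → root = Node(val=542, children=[Node(val=3, children=[]), Node(val=7, children=[])])
`root.children[0].val = 104` → root = Node(val=542, children=[Node(val=104, children=[]), Node(val=7, children=[])]); shallow = Node(val=4, children=[Node(val=104, children=[]), Node(val=7, children=[])])
`print(shallow.val)` → prints 4
`print(shallow.children[0].val)` → prints 104
`print(deep.val)` → prints 4
`print(deep.children[0].val)` → prints 3

Answer:
4
104
4
3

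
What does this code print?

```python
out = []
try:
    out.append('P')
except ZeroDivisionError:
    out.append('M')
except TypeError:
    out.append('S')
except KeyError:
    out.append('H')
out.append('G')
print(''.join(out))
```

Execution trace: 'P' (try body, no exception) → 'G' (after the try/except). Output: PG

Answer: PG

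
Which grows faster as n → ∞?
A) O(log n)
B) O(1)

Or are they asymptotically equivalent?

O(log n) vs O(1): Higher order terms dominate.

Answer: A) O(log n) grows faster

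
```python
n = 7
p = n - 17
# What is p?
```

Trace:
`n = 7` → n = 7
`p = n - 17` → p = -10
So p = -10

Answer: -10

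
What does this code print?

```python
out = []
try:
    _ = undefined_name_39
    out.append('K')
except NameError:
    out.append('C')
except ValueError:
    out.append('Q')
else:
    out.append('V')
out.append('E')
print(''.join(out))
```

Execution trace: 'C' (except NameError) → 'E' (after the try/except). Output: CE

Answer: CE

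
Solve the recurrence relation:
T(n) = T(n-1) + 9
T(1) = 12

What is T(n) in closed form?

Unrolling: T(n) = T(1) + 9·(n-1) = 12 + 9(n-1) = 9n + 3.

Answer: T(n) = 9n + 3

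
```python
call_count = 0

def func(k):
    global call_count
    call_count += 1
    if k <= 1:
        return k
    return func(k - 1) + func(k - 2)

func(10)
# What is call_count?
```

Calls(k) = 1 + Calls(k-1) + Calls(k-2); Calls(0)=Calls(1)=1. For k=10 this gives 177.

Answer: 177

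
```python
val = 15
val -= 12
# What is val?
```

Trace:
`val = 15` → val = 15
`val -= 12` → val = 3
So val = 3

Answer: 3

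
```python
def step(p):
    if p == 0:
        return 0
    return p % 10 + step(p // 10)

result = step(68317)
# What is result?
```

Sum of digits of 68317: 7 + 1 + 3 + 8 + 6 = 25

Answer: 25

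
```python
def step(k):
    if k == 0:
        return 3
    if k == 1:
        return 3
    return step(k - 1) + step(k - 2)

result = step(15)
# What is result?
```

Build up from base cases: step(0)=3, step(1)=3, step(2)=6, step(3)=9, step(4)=15, step(5)=24, step(6)=39, ..., step(15)=2961

Answer: 2961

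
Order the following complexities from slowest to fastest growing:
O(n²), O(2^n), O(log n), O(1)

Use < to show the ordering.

Ordered by growth rate: O(1) < O(log n) < O(n²) < O(2^n)

Answer: O(1) < O(log n) < O(n²) < O(2^n)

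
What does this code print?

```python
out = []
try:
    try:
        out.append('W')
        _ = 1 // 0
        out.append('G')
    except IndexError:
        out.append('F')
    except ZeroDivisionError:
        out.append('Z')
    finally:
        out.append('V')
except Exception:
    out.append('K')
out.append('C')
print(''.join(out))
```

Execution trace: 'W' (inner try body) → 'Z' (inner except ZeroDivisionError) → 'V' (inner finally) → 'C' (after the try/except). Output: WZVC

Answer: WZVC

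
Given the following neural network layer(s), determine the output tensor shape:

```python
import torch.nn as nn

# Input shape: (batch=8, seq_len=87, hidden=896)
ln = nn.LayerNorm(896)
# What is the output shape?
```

Input: (8, 87, 896) -> Output: (8, 87, 896)

Answer: (8, 87, 896)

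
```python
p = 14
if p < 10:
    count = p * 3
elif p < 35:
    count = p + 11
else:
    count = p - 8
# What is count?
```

Trace:
`p = 14` → p = 14
`if p < 10: ...` → p < 10 is False, p < 35 is True → count = 25
So count = 25

Answer: 25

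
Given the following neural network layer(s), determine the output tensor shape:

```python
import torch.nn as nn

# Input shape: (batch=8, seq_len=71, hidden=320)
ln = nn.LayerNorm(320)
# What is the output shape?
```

Input: (8, 71, 320) -> Output: (8, 71, 320)

Answer: (8, 71, 320)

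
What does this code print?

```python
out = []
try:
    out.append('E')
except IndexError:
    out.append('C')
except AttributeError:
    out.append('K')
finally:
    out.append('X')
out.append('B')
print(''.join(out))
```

Execution trace: 'E' (try body, no exception) → 'X' (finally) → 'B' (after the try/except). Output: EXB

Answer: EXB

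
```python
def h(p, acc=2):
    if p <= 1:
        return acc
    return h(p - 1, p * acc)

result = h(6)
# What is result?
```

Accumulator trace (n, acc): (6, 2) -> (5, 12) -> (4, 60) -> (3, 240) -> (2, 720) -> (1, 1440) -> return 1440

Answer: 1440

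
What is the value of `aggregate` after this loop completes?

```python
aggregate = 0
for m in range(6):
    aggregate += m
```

Sum of 0 to 5 = 15
`aggregate` takes the values: 0 → 1 → 3 → 6 → 10 → 15

Answer: 15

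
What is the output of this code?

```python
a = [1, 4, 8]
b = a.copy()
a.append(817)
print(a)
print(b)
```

Key concept: list.copy() creates independent copy.
Step by step:
`a = [1, 4, 8]` → a = [1, 4, 8]
`b = a.copy()` → b = [1, 4, 8]
`a.append(817)` → a = [1, 4, 8, 817]
`print(a)` → prints [1, 4, 8, 817]
`print(b)` → prints [1, 4, 8]

Answer:
[1, 4, 8, 817]
[1, 4, 8]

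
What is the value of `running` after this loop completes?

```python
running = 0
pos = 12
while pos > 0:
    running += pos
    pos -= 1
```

Sum 12 down to 1
`running` takes the values: 0 → 12 → 23 → 33 → 42 → 50 → 57 → 63 → 68 → 72 → 75 → 77 → 78

Answer: 78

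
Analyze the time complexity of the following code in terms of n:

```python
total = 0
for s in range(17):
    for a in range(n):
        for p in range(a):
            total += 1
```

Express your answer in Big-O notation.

Each loop level contributes: 1 × n × n. Multiplying the contributions gives O(n^2).

Answer: O(n^2)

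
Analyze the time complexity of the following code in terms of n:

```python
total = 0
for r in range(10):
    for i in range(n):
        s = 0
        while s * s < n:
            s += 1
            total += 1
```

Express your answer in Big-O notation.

Each loop level contributes: 1 × n × √n. Multiplying the contributions gives O(n√n).

Answer: O(n√n)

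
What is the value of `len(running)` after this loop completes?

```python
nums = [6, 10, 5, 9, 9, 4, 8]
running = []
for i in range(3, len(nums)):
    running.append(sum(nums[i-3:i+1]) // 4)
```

Number of 4-element averages
`running` takes the values: [] → [7] → [7, 8] → [7, 8, 6] → [7, 8, 6, 7]
So `len(running)` = 4

Answer: 4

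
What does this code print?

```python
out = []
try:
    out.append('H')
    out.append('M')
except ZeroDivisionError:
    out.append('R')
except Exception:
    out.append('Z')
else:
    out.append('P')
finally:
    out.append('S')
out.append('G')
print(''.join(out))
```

Execution trace: 'H' (try body) → 'M' (try body, no exception) → 'P' (else) → 'S' (finally) → 'G' (after the try/except). Output: HMPSG

Answer: HMPSG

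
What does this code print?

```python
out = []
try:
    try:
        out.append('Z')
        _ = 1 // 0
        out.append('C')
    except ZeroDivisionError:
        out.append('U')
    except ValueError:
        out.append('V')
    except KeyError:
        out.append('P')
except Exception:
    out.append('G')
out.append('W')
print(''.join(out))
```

Execution trace: 'Z' (inner try body) → 'U' (inner except ZeroDivisionError) → 'W' (after the try/except). Output: ZUW

Answer: ZUW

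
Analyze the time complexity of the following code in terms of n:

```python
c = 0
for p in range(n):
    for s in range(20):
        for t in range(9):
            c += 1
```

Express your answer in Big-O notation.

Each loop level contributes: n × 1 × 1. Multiplying the contributions gives O(n).

Answer: O(n)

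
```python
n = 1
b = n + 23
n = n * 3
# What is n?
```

Trace:
`n = 1` → n = 1
`b = n + 23` → b = 24
`n = n * 3` → n = 3
So n = 3

Answer: 3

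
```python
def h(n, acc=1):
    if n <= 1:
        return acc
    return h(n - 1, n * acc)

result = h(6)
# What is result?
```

Accumulator trace (n, acc): (6, 1) -> (5, 6) -> (4, 30) -> (3, 120) -> (2, 360) -> (1, 720) -> return 720

Answer: 720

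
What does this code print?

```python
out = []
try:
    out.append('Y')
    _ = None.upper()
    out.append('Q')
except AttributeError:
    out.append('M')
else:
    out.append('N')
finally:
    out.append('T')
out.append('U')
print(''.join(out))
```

Execution trace: 'Y' (try body) → 'M' (except AttributeError) → 'T' (finally) → 'U' (after the try/except). Output: YMTU

Answer: YMTU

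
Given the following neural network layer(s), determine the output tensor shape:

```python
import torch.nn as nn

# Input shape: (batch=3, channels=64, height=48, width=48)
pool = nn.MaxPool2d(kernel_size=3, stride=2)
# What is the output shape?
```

Input: (3, 64, 48, 48) -> Output: (3, 64, 23, 23)

Answer: (3, 64, 23, 23)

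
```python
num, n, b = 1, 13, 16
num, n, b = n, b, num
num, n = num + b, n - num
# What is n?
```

Trace:
`num, n, b = 1, 13, 16` → num = 1; n = 13; b = 16
`num, n, b = n, b, num` → num = 13; n = 16; b = 1
`num, n = num + b, n - num` → num = 14; n = 3
So n = 3

Answer: 3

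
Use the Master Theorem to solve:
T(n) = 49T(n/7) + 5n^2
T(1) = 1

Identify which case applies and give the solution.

a=49, b=7, f(n)=5n^2. log_7(49) = 2. Since c=2 = 2, Case 2 applies: T(n) = Θ(n^log_b(a) · log n) = O(n^2 log n).

Answer: O(n^2 log n) - Case 2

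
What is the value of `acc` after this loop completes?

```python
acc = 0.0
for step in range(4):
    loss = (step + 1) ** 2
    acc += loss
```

Sum of squared losses 1² + 2² + ... + 4²
`acc` takes the values: 0.0 → 1.0 → 5.0 → 14.0 → 30.0

Answer: 30.0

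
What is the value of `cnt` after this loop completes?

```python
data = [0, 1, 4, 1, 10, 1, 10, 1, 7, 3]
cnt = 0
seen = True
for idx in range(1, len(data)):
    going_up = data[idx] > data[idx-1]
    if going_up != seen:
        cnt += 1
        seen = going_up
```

Count direction changes in [0, 1, 4, 1, 10, 1, 10, 1, 7, 3]
`cnt` takes the values: 0 → 1 → 2 → 3 → 4 → 5 → 6 → 7

Answer: 7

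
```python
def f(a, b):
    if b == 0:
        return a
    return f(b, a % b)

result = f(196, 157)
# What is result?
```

f(196, 157) -> f(157, 39) -> f(39, 1) -> f(1, 0) -> 1

Answer: 1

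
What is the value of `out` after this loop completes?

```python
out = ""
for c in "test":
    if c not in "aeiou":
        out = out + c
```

Remove vowels from 'test'
`out` takes the values: "" → "t" → "ts" → "tst"

Answer: "tst"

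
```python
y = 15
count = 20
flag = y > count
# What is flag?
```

Trace:
`y = 15` → y = 15
`count = 20` → count = 20
`flag = y > count` → flag = False
So flag = False

Answer: False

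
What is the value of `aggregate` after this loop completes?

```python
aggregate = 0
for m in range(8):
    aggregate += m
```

Sum of 0 to 7 = 28
`aggregate` takes the values: 0 → 1 → 3 → 6 → 10 → 15 → 21 → 28

Answer: 28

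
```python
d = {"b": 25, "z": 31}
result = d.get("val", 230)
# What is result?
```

Trace:
`d = {"b": 25, "z": 31}` → d = {'b': 25, 'z': 31}
`result = d.get("val", 230)` → result = 230
So result = 230

Answer: 230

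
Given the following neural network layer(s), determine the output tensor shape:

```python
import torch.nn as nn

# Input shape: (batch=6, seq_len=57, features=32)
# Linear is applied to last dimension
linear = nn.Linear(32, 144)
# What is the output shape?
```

Input: (6, 57, 32) -> Output: (6, 57, 144)

Answer: (6, 57, 144)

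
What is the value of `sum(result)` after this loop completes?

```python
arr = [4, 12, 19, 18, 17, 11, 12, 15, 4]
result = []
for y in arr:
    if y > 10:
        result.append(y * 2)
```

Sum of doubled values > 10
`result` takes the values: [] → [24] → [24, 38] → [24, 38, 36] → [24, 38, 36, 34] → [24, 38, 36, 34, 22] → [24, 38, 36, 34, 22, 24] → [24, 38, 36, 34, 22, 24, 30]
So `sum(result)` = 208

Answer: 208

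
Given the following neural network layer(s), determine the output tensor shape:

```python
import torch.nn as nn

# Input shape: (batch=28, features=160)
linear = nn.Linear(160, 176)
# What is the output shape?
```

Input: (28, 160) -> Output: (28, 176)

Answer: (28, 176)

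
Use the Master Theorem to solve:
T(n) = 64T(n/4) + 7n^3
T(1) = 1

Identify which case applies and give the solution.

a=64, b=4, f(n)=7n^3. log_4(64) = 3. Since c=3 = 3, Case 2 applies: T(n) = Θ(n^log_b(a) · log n) = O(n^3 log n).

Answer: O(n^3 log n) - Case 2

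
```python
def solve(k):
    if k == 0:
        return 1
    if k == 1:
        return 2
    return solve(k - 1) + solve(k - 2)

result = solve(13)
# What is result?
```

Build up from base cases: solve(0)=1, solve(1)=2, solve(2)=3, solve(3)=5, solve(4)=8, solve(5)=13, solve(6)=21, ..., solve(13)=610

Answer: 610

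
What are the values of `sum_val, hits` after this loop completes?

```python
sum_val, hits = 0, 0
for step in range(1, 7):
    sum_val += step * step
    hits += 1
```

Sum of squares and count
`sum_val, hits` takes the values: (0, 0) → (1, 0) → (1, 1) → (5, 1) → (5, 2) → (14, 2) → (14, 3) → (30, 3) → (30, 4) → (55, 4) → (55, 5) → (91, 5) → (91, 6)

Answer: 91, 6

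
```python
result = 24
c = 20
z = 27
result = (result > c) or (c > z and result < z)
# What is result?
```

Trace:
`result = 24` → result = 24
`c = 20` → c = 20
`z = 27` → z = 27
`result = (result > c) or (c > z and result < z)` → result = True
So result = True

Answer: True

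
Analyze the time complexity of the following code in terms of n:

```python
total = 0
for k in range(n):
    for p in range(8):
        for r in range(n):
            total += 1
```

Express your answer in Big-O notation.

Each loop level contributes: n × 1 × n. Multiplying the contributions gives O(n^2).

Answer: O(n^2)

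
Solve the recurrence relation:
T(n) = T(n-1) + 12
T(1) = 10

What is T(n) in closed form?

Unrolling: T(n) = T(1) + 12·(n-1) = 10 + 12(n-1) = 12n - 2.

Answer: T(n) = 12n - 2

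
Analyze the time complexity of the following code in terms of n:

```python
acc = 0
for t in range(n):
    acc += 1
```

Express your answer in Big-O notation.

Each loop level contributes: n. Multiplying the contributions gives O(n).

Answer: O(n)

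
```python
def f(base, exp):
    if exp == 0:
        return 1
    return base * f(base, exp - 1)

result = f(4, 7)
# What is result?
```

f(4, 7) = 4 * 4 * 4 * 4 * 4 * 4 * 4 = 16384

Answer: 16384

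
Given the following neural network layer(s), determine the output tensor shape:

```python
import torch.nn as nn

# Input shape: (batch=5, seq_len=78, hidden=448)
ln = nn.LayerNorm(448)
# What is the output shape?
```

Input: (5, 78, 448) -> Output: (5, 78, 448)

Answer: (5, 78, 448)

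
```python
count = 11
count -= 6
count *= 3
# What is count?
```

Trace:
`count = 11` → count = 11
`count -= 6` → count = 5
`count *= 3` → count = 15
So count = 15

Answer: 15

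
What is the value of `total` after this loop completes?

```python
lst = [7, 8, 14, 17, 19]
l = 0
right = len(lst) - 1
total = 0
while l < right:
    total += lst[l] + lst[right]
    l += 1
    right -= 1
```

Sum of pairs from ends
`total` takes the values: 0 → 26 → 51

Answer: 51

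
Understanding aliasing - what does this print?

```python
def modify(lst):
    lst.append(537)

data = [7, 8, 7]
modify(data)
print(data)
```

Key concept: function modifies passed list.
Step by step:
`data = [7, 8, 7]` → data = [7, 8, 7]
`modify(data)` → data = [7, 8, 7, 537]
`print(data)` → prints [7, 8, 7, 537]

Answer: [7, 8, 7, 537]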